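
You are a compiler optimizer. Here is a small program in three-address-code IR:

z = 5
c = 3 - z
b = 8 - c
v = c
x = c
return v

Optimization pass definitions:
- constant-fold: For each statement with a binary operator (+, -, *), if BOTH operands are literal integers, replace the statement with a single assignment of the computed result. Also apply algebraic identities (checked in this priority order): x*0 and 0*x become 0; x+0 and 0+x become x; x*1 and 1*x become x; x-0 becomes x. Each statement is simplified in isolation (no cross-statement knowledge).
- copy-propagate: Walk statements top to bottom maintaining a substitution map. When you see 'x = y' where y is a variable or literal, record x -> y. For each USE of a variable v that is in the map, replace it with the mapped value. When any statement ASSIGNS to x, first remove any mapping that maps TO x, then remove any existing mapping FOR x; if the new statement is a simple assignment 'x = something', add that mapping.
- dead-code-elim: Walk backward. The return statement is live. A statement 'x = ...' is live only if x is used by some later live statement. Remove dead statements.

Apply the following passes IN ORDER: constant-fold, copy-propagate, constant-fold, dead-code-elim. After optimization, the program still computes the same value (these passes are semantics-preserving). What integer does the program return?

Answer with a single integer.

Initial IR:
  z = 5
  c = 3 - z
  b = 8 - c
  v = c
  x = c
  return v
After constant-fold (6 stmts):
  z = 5
  c = 3 - z
  b = 8 - c
  v = c
  x = c
  return v
After copy-propagate (6 stmts):
  z = 5
  c = 3 - 5
  b = 8 - c
  v = c
  x = c
  return c
After constant-fold (6 stmts):
  z = 5
  c = -2
  b = 8 - c
  v = c
  x = c
  return c
After dead-code-elim (2 stmts):
  c = -2
  return c
Evaluate:
  z = 5  =>  z = 5
  c = 3 - z  =>  c = -2
  b = 8 - c  =>  b = 10
  v = c  =>  v = -2
  x = c  =>  x = -2
  return v = -2

Answer: -2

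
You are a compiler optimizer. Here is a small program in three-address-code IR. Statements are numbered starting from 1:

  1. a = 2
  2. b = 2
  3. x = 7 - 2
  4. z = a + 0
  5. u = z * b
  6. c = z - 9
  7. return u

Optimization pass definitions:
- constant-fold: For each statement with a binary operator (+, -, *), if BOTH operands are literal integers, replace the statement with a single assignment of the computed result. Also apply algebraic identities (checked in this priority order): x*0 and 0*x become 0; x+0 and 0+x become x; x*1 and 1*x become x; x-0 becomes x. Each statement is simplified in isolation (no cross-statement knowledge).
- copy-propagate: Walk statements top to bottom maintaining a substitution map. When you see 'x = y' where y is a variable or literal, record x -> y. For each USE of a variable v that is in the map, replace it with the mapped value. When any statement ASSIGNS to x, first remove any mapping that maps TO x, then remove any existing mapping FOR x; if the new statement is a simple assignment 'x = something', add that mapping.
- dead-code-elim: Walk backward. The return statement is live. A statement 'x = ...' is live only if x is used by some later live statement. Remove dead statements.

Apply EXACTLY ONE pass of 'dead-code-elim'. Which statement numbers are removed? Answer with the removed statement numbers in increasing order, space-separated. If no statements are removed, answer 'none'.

Answer: 3 6

Derivation:
Backward liveness scan:
Stmt 1 'a = 2': KEEP (a is live); live-in = []
Stmt 2 'b = 2': KEEP (b is live); live-in = ['a']
Stmt 3 'x = 7 - 2': DEAD (x not in live set ['a', 'b'])
Stmt 4 'z = a + 0': KEEP (z is live); live-in = ['a', 'b']
Stmt 5 'u = z * b': KEEP (u is live); live-in = ['b', 'z']
Stmt 6 'c = z - 9': DEAD (c not in live set ['u'])
Stmt 7 'return u': KEEP (return); live-in = ['u']
Removed statement numbers: [3, 6]
Surviving IR:
  a = 2
  b = 2
  z = a + 0
  u = z * b
  return u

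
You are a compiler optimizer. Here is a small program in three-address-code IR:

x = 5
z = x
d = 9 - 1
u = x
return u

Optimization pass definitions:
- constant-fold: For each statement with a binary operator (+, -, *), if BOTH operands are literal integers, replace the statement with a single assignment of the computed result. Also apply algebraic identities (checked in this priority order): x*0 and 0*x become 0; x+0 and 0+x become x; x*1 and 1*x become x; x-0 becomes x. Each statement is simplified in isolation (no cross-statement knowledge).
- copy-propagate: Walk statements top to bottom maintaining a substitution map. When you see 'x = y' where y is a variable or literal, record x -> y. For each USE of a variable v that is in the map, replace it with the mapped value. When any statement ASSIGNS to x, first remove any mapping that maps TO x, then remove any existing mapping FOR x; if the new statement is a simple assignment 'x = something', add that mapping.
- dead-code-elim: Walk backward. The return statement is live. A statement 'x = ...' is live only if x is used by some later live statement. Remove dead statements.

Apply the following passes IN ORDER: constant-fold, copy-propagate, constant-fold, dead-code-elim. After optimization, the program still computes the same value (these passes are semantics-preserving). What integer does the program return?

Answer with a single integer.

Answer: 5

Derivation:
Initial IR:
  x = 5
  z = x
  d = 9 - 1
  u = x
  return u
After constant-fold (5 stmts):
  x = 5
  z = x
  d = 8
  u = x
  return u
After copy-propagate (5 stmts):
  x = 5
  z = 5
  d = 8
  u = 5
  return 5
After constant-fold (5 stmts):
  x = 5
  z = 5
  d = 8
  u = 5
  return 5
After dead-code-elim (1 stmts):
  return 5
Evaluate:
  x = 5  =>  x = 5
  z = x  =>  z = 5
  d = 9 - 1  =>  d = 8
  u = x  =>  u = 5
  return u = 5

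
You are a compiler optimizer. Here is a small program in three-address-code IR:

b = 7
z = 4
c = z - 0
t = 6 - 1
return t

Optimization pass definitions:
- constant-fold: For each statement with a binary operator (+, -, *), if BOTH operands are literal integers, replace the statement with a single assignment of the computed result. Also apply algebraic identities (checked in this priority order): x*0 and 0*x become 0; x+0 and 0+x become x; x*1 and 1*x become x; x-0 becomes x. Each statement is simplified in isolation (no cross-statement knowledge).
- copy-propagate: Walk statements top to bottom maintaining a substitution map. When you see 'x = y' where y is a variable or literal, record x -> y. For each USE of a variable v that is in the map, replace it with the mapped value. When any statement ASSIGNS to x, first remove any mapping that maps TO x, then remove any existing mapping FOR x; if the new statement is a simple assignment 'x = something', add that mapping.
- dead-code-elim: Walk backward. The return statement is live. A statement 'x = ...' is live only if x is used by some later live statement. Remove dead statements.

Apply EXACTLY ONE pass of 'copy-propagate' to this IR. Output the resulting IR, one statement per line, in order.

Applying copy-propagate statement-by-statement:
  [1] b = 7  (unchanged)
  [2] z = 4  (unchanged)
  [3] c = z - 0  -> c = 4 - 0
  [4] t = 6 - 1  (unchanged)
  [5] return t  (unchanged)
Result (5 stmts):
  b = 7
  z = 4
  c = 4 - 0
  t = 6 - 1
  return t

Answer: b = 7
z = 4
c = 4 - 0
t = 6 - 1
return t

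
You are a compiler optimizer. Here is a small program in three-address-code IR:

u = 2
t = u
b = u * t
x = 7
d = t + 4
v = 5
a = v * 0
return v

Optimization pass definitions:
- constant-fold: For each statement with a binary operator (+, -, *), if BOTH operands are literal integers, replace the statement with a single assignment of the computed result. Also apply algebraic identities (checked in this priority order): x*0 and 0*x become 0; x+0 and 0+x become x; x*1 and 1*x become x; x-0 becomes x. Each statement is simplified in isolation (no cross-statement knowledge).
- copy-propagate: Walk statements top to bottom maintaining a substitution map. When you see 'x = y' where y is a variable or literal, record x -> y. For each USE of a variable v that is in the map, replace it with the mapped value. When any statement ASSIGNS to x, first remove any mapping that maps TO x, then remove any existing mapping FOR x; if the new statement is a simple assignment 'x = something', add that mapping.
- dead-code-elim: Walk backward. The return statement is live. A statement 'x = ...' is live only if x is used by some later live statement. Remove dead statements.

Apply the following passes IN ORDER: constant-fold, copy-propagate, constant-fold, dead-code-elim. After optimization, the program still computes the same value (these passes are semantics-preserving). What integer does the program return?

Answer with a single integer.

Answer: 5

Derivation:
Initial IR:
  u = 2
  t = u
  b = u * t
  x = 7
  d = t + 4
  v = 5
  a = v * 0
  return v
After constant-fold (8 stmts):
  u = 2
  t = u
  b = u * t
  x = 7
  d = t + 4
  v = 5
  a = 0
  return v
After copy-propagate (8 stmts):
  u = 2
  t = 2
  b = 2 * 2
  x = 7
  d = 2 + 4
  v = 5
  a = 0
  return 5
After constant-fold (8 stmts):
  u = 2
  t = 2
  b = 4
  x = 7
  d = 6
  v = 5
  a = 0
  return 5
After dead-code-elim (1 stmts):
  return 5
Evaluate:
  u = 2  =>  u = 2
  t = u  =>  t = 2
  b = u * t  =>  b = 4
  x = 7  =>  x = 7
  d = t + 4  =>  d = 6
  v = 5  =>  v = 5
  a = v * 0  =>  a = 0
  return v = 5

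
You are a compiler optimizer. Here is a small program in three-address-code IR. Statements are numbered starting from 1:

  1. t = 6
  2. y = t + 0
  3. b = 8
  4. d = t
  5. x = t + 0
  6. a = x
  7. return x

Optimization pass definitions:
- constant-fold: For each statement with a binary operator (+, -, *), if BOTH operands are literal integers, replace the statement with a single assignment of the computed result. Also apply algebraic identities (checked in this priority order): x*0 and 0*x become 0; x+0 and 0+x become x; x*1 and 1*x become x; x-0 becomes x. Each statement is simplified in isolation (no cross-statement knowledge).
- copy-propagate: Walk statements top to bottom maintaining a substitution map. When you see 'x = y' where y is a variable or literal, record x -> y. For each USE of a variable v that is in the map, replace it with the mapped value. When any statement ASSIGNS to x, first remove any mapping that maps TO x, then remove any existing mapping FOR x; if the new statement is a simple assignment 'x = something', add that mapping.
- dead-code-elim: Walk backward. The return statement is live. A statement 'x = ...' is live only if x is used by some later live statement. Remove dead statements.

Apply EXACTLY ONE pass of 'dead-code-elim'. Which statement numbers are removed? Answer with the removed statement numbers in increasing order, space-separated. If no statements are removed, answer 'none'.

Backward liveness scan:
Stmt 1 't = 6': KEEP (t is live); live-in = []
Stmt 2 'y = t + 0': DEAD (y not in live set ['t'])
Stmt 3 'b = 8': DEAD (b not in live set ['t'])
Stmt 4 'd = t': DEAD (d not in live set ['t'])
Stmt 5 'x = t + 0': KEEP (x is live); live-in = ['t']
Stmt 6 'a = x': DEAD (a not in live set ['x'])
Stmt 7 'return x': KEEP (return); live-in = ['x']
Removed statement numbers: [2, 3, 4, 6]
Surviving IR:
  t = 6
  x = t + 0
  return x

Answer: 2 3 4 6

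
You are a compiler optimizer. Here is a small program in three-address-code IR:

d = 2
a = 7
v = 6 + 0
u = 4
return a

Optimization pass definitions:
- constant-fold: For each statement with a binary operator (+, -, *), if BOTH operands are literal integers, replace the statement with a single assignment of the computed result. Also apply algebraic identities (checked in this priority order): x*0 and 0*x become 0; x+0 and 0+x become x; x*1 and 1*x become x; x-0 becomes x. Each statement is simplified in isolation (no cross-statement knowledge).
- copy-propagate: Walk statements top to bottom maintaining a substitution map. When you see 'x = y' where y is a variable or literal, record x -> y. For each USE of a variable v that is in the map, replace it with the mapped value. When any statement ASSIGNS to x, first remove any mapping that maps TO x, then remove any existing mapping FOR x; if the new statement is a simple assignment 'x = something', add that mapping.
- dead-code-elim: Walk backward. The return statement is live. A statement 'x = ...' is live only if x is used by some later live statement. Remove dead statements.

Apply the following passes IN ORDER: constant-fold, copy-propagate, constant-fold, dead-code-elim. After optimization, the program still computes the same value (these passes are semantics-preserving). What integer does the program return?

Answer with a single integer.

Initial IR:
  d = 2
  a = 7
  v = 6 + 0
  u = 4
  return a
After constant-fold (5 stmts):
  d = 2
  a = 7
  v = 6
  u = 4
  return a
After copy-propagate (5 stmts):
  d = 2
  a = 7
  v = 6
  u = 4
  return 7
After constant-fold (5 stmts):
  d = 2
  a = 7
  v = 6
  u = 4
  return 7
After dead-code-elim (1 stmts):
  return 7
Evaluate:
  d = 2  =>  d = 2
  a = 7  =>  a = 7
  v = 6 + 0  =>  v = 6
  u = 4  =>  u = 4
  return a = 7

Answer: 7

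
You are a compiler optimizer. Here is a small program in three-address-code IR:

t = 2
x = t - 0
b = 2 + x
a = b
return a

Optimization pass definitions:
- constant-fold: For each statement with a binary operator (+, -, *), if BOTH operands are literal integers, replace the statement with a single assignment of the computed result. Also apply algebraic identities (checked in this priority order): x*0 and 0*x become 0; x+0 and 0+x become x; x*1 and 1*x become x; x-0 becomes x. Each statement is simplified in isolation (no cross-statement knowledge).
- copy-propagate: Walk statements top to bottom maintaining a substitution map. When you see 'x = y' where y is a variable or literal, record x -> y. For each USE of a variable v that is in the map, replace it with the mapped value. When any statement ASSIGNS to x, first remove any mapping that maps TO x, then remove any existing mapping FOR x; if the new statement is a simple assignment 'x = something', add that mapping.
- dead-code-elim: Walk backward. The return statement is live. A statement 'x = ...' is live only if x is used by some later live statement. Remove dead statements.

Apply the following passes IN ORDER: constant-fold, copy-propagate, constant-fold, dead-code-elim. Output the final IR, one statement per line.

Initial IR:
  t = 2
  x = t - 0
  b = 2 + x
  a = b
  return a
After constant-fold (5 stmts):
  t = 2
  x = t
  b = 2 + x
  a = b
  return a
After copy-propagate (5 stmts):
  t = 2
  x = 2
  b = 2 + 2
  a = b
  return b
After constant-fold (5 stmts):
  t = 2
  x = 2
  b = 4
  a = b
  return b
After dead-code-elim (2 stmts):
  b = 4
  return b

Answer: b = 4
return b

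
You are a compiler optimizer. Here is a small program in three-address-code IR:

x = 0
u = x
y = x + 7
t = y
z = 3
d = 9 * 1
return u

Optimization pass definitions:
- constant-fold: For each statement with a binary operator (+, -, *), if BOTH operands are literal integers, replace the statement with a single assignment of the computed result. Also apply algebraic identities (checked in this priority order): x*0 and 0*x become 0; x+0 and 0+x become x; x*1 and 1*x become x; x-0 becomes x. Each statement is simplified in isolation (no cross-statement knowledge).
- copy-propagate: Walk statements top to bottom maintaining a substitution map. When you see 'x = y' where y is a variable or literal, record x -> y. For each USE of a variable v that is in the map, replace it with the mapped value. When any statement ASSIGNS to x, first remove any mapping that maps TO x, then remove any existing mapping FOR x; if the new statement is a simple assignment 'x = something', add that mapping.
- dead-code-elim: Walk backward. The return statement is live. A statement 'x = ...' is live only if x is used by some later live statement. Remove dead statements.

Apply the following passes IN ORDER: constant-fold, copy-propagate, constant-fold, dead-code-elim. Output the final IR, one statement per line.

Initial IR:
  x = 0
  u = x
  y = x + 7
  t = y
  z = 3
  d = 9 * 1
  return u
After constant-fold (7 stmts):
  x = 0
  u = x
  y = x + 7
  t = y
  z = 3
  d = 9
  return u
After copy-propagate (7 stmts):
  x = 0
  u = 0
  y = 0 + 7
  t = y
  z = 3
  d = 9
  return 0
After constant-fold (7 stmts):
  x = 0
  u = 0
  y = 7
  t = y
  z = 3
  d = 9
  return 0
After dead-code-elim (1 stmts):
  return 0

Answer: return 0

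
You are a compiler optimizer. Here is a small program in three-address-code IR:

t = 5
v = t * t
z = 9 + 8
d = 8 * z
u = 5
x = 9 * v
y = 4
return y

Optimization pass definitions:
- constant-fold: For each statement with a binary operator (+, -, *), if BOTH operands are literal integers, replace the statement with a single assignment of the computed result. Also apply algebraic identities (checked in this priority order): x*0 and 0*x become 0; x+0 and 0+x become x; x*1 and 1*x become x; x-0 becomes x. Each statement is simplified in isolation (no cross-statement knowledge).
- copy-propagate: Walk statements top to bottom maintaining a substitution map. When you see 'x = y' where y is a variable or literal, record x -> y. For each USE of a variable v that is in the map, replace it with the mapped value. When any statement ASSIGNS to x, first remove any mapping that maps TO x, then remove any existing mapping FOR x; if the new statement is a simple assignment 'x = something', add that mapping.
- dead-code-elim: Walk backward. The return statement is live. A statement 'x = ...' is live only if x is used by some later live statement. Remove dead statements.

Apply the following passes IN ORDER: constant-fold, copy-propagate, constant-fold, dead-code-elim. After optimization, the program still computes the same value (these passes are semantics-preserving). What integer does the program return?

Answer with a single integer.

Answer: 4

Derivation:
Initial IR:
  t = 5
  v = t * t
  z = 9 + 8
  d = 8 * z
  u = 5
  x = 9 * v
  y = 4
  return y
After constant-fold (8 stmts):
  t = 5
  v = t * t
  z = 17
  d = 8 * z
  u = 5
  x = 9 * v
  y = 4
  return y
After copy-propagate (8 stmts):
  t = 5
  v = 5 * 5
  z = 17
  d = 8 * 17
  u = 5
  x = 9 * v
  y = 4
  return 4
After constant-fold (8 stmts):
  t = 5
  v = 25
  z = 17
  d = 136
  u = 5
  x = 9 * v
  y = 4
  return 4
After dead-code-elim (1 stmts):
  return 4
Evaluate:
  t = 5  =>  t = 5
  v = t * t  =>  v = 25
  z = 9 + 8  =>  z = 17
  d = 8 * z  =>  d = 136
  u = 5  =>  u = 5
  x = 9 * v  =>  x = 225
  y = 4  =>  y = 4
  return y = 4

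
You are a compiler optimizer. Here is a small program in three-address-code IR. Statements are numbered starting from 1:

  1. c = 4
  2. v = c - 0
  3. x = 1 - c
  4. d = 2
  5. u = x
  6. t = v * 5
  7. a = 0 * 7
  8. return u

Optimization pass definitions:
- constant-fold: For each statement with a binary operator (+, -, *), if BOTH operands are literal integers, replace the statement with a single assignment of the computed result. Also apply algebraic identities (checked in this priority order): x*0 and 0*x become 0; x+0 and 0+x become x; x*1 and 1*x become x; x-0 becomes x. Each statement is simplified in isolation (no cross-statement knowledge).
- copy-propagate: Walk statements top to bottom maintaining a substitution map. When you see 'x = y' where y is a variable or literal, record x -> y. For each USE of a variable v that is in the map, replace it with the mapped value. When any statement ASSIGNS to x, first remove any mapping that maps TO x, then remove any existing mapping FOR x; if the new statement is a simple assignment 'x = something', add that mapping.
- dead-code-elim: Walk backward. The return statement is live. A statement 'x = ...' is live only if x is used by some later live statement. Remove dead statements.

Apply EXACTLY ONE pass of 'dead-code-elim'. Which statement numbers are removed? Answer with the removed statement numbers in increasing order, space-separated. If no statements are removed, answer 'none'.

Backward liveness scan:
Stmt 1 'c = 4': KEEP (c is live); live-in = []
Stmt 2 'v = c - 0': DEAD (v not in live set ['c'])
Stmt 3 'x = 1 - c': KEEP (x is live); live-in = ['c']
Stmt 4 'd = 2': DEAD (d not in live set ['x'])
Stmt 5 'u = x': KEEP (u is live); live-in = ['x']
Stmt 6 't = v * 5': DEAD (t not in live set ['u'])
Stmt 7 'a = 0 * 7': DEAD (a not in live set ['u'])
Stmt 8 'return u': KEEP (return); live-in = ['u']
Removed statement numbers: [2, 4, 6, 7]
Surviving IR:
  c = 4
  x = 1 - c
  u = x
  return u

Answer: 2 4 6 7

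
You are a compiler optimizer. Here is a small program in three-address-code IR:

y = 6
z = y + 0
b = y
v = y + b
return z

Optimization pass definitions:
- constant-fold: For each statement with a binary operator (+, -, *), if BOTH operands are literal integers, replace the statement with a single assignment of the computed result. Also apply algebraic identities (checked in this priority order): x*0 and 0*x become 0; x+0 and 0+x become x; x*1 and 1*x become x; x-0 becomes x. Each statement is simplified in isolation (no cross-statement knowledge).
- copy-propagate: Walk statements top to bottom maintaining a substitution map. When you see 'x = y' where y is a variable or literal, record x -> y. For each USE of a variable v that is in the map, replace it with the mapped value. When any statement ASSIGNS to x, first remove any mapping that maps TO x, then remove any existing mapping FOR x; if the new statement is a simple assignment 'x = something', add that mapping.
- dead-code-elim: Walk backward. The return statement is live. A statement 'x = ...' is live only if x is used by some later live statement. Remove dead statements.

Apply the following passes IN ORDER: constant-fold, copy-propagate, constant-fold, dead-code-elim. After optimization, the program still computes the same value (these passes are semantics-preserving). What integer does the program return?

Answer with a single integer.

Initial IR:
  y = 6
  z = y + 0
  b = y
  v = y + b
  return z
After constant-fold (5 stmts):
  y = 6
  z = y
  b = y
  v = y + b
  return z
After copy-propagate (5 stmts):
  y = 6
  z = 6
  b = 6
  v = 6 + 6
  return 6
After constant-fold (5 stmts):
  y = 6
  z = 6
  b = 6
  v = 12
  return 6
After dead-code-elim (1 stmts):
  return 6
Evaluate:
  y = 6  =>  y = 6
  z = y + 0  =>  z = 6
  b = y  =>  b = 6
  v = y + b  =>  v = 12
  return z = 6

Answer: 6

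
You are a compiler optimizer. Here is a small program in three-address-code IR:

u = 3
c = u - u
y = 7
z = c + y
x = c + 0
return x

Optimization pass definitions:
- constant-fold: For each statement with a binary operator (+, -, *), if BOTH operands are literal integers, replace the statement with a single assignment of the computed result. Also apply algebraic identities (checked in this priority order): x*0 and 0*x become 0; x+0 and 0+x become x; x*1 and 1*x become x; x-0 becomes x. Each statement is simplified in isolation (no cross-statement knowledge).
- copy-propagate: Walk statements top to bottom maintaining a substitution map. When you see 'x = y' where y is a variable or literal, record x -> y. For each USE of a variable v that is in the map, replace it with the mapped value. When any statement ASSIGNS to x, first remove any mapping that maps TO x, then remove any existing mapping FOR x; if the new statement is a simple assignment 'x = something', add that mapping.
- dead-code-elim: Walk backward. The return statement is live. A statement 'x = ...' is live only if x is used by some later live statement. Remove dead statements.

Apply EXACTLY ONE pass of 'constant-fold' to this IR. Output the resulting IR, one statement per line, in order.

Answer: u = 3
c = u - u
y = 7
z = c + y
x = c
return x

Derivation:
Applying constant-fold statement-by-statement:
  [1] u = 3  (unchanged)
  [2] c = u - u  (unchanged)
  [3] y = 7  (unchanged)
  [4] z = c + y  (unchanged)
  [5] x = c + 0  -> x = c
  [6] return x  (unchanged)
Result (6 stmts):
  u = 3
  c = u - u
  y = 7
  z = c + y
  x = c
  return x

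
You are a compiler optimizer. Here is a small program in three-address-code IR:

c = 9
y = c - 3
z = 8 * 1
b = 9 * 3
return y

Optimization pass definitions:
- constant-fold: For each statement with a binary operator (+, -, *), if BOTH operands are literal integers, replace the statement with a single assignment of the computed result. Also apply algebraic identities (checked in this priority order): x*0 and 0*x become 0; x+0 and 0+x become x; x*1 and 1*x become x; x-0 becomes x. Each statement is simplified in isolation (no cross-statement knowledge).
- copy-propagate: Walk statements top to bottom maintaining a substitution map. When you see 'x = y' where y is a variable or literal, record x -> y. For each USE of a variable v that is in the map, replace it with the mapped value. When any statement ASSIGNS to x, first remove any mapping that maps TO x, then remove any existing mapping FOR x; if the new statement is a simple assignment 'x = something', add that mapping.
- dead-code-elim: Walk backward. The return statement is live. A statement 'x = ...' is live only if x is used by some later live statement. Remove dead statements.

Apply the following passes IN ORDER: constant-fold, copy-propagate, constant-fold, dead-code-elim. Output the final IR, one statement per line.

Initial IR:
  c = 9
  y = c - 3
  z = 8 * 1
  b = 9 * 3
  return y
After constant-fold (5 stmts):
  c = 9
  y = c - 3
  z = 8
  b = 27
  return y
After copy-propagate (5 stmts):
  c = 9
  y = 9 - 3
  z = 8
  b = 27
  return y
After constant-fold (5 stmts):
  c = 9
  y = 6
  z = 8
  b = 27
  return y
After dead-code-elim (2 stmts):
  y = 6
  return y

Answer: y = 6
return y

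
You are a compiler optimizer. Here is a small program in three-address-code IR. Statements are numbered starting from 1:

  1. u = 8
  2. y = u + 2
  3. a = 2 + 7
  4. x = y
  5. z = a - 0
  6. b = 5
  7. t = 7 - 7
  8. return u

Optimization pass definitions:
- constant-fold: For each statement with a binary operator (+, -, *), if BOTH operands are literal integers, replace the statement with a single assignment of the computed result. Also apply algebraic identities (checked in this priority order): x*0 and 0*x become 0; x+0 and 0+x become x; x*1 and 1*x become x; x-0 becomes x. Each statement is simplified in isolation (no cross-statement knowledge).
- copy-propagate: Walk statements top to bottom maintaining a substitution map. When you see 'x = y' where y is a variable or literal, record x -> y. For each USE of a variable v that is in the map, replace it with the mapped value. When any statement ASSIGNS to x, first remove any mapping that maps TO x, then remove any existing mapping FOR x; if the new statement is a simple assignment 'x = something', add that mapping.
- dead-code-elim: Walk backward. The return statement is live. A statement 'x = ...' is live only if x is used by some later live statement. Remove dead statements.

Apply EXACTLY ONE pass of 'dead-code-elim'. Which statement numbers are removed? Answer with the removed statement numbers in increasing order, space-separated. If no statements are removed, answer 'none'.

Backward liveness scan:
Stmt 1 'u = 8': KEEP (u is live); live-in = []
Stmt 2 'y = u + 2': DEAD (y not in live set ['u'])
Stmt 3 'a = 2 + 7': DEAD (a not in live set ['u'])
Stmt 4 'x = y': DEAD (x not in live set ['u'])
Stmt 5 'z = a - 0': DEAD (z not in live set ['u'])
Stmt 6 'b = 5': DEAD (b not in live set ['u'])
Stmt 7 't = 7 - 7': DEAD (t not in live set ['u'])
Stmt 8 'return u': KEEP (return); live-in = ['u']
Removed statement numbers: [2, 3, 4, 5, 6, 7]
Surviving IR:
  u = 8
  return u

Answer: 2 3 4 5 6 7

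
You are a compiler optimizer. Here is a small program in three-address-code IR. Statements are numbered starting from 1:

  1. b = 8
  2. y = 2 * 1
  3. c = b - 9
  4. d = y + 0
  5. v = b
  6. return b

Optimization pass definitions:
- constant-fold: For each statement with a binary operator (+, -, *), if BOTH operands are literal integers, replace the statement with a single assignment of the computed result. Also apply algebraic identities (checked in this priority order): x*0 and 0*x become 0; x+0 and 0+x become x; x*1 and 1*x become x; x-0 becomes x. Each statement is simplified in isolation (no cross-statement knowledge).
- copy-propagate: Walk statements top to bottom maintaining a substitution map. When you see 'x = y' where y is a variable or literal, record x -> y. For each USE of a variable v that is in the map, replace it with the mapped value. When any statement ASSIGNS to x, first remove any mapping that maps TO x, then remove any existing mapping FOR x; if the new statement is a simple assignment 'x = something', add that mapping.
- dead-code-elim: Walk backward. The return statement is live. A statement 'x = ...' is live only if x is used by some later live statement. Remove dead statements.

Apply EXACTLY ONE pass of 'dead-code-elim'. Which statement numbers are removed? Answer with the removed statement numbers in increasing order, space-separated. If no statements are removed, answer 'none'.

Answer: 2 3 4 5

Derivation:
Backward liveness scan:
Stmt 1 'b = 8': KEEP (b is live); live-in = []
Stmt 2 'y = 2 * 1': DEAD (y not in live set ['b'])
Stmt 3 'c = b - 9': DEAD (c not in live set ['b'])
Stmt 4 'd = y + 0': DEAD (d not in live set ['b'])
Stmt 5 'v = b': DEAD (v not in live set ['b'])
Stmt 6 'return b': KEEP (return); live-in = ['b']
Removed statement numbers: [2, 3, 4, 5]
Surviving IR:
  b = 8
  return b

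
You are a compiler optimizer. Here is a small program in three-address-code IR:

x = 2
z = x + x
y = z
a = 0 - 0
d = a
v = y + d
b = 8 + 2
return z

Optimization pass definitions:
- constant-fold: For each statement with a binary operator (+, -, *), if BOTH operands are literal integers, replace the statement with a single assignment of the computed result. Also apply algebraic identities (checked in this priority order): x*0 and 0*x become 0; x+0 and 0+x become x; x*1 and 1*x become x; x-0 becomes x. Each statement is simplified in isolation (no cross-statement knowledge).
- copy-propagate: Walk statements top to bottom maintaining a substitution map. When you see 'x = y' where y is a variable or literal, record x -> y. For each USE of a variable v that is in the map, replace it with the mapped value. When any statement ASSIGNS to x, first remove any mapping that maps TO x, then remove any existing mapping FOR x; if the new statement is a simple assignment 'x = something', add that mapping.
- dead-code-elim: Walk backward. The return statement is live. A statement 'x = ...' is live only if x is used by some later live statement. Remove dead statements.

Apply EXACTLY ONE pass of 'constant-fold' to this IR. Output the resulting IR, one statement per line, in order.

Answer: x = 2
z = x + x
y = z
a = 0
d = a
v = y + d
b = 10
return z

Derivation:
Applying constant-fold statement-by-statement:
  [1] x = 2  (unchanged)
  [2] z = x + x  (unchanged)
  [3] y = z  (unchanged)
  [4] a = 0 - 0  -> a = 0
  [5] d = a  (unchanged)
  [6] v = y + d  (unchanged)
  [7] b = 8 + 2  -> b = 10
  [8] return z  (unchanged)
Result (8 stmts):
  x = 2
  z = x + x
  y = z
  a = 0
  d = a
  v = y + d
  b = 10
  return z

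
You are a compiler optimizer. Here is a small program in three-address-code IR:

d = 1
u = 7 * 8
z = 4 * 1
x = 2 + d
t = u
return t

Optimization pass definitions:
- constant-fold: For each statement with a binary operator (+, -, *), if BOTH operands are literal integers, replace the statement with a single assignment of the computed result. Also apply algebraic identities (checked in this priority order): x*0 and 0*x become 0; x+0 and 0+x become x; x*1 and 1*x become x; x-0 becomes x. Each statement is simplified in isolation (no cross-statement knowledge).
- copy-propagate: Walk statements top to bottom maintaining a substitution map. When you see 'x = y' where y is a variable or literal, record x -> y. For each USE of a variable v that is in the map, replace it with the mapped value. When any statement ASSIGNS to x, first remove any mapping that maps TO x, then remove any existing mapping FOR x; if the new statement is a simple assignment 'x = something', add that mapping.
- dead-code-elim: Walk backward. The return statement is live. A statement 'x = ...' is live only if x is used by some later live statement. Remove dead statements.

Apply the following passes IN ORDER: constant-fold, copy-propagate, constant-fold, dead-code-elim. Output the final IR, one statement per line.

Initial IR:
  d = 1
  u = 7 * 8
  z = 4 * 1
  x = 2 + d
  t = u
  return t
After constant-fold (6 stmts):
  d = 1
  u = 56
  z = 4
  x = 2 + d
  t = u
  return t
After copy-propagate (6 stmts):
  d = 1
  u = 56
  z = 4
  x = 2 + 1
  t = 56
  return 56
After constant-fold (6 stmts):
  d = 1
  u = 56
  z = 4
  x = 3
  t = 56
  return 56
After dead-code-elim (1 stmts):
  return 56

Answer: return 56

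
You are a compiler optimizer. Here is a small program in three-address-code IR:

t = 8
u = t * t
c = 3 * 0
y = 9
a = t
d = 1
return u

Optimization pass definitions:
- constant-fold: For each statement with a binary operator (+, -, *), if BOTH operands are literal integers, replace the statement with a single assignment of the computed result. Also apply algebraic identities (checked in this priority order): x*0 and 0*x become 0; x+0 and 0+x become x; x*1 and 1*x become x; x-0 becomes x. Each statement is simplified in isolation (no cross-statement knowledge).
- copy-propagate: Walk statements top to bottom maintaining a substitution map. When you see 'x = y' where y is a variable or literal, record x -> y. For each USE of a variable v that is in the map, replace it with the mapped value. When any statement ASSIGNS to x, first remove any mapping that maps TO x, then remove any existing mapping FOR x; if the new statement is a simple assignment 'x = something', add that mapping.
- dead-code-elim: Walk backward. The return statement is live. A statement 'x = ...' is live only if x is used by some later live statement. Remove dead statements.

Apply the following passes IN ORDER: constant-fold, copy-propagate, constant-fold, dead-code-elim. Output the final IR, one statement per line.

Initial IR:
  t = 8
  u = t * t
  c = 3 * 0
  y = 9
  a = t
  d = 1
  return u
After constant-fold (7 stmts):
  t = 8
  u = t * t
  c = 0
  y = 9
  a = t
  d = 1
  return u
After copy-propagate (7 stmts):
  t = 8
  u = 8 * 8
  c = 0
  y = 9
  a = 8
  d = 1
  return u
After constant-fold (7 stmts):
  t = 8
  u = 64
  c = 0
  y = 9
  a = 8
  d = 1
  return u
After dead-code-elim (2 stmts):
  u = 64
  return u

Answer: u = 64
return u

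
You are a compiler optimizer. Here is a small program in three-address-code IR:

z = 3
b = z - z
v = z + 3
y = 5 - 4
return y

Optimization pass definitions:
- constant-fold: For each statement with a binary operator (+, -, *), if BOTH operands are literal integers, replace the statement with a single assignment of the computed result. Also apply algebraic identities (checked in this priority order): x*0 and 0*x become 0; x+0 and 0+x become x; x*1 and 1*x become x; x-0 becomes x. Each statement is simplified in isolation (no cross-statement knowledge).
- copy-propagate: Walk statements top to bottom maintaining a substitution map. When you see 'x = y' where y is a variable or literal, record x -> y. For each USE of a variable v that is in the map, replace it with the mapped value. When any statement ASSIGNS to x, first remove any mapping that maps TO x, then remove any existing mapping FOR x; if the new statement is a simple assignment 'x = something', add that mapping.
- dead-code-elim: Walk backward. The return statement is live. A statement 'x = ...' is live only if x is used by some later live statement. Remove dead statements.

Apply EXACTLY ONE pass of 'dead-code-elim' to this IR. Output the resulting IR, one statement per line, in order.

Answer: y = 5 - 4
return y

Derivation:
Applying dead-code-elim statement-by-statement:
  [5] return y  -> KEEP (return); live=['y']
  [4] y = 5 - 4  -> KEEP; live=[]
  [3] v = z + 3  -> DEAD (v not live)
  [2] b = z - z  -> DEAD (b not live)
  [1] z = 3  -> DEAD (z not live)
Result (2 stmts):
  y = 5 - 4
  return y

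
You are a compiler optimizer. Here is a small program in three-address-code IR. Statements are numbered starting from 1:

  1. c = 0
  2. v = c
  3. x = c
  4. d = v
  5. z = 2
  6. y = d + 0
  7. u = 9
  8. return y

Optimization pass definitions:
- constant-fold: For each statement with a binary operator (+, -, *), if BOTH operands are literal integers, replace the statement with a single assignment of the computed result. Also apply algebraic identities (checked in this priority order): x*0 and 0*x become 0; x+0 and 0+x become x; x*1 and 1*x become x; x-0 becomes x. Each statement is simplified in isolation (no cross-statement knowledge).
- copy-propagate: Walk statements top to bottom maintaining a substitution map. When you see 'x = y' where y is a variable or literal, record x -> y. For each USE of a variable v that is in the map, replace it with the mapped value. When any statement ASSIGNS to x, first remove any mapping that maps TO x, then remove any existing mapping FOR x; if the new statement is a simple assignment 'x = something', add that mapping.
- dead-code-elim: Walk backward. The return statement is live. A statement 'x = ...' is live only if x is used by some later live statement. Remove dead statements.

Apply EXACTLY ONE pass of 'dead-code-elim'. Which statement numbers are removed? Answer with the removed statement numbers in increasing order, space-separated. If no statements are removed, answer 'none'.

Backward liveness scan:
Stmt 1 'c = 0': KEEP (c is live); live-in = []
Stmt 2 'v = c': KEEP (v is live); live-in = ['c']
Stmt 3 'x = c': DEAD (x not in live set ['v'])
Stmt 4 'd = v': KEEP (d is live); live-in = ['v']
Stmt 5 'z = 2': DEAD (z not in live set ['d'])
Stmt 6 'y = d + 0': KEEP (y is live); live-in = ['d']
Stmt 7 'u = 9': DEAD (u not in live set ['y'])
Stmt 8 'return y': KEEP (return); live-in = ['y']
Removed statement numbers: [3, 5, 7]
Surviving IR:
  c = 0
  v = c
  d = v
  y = d + 0
  return y

Answer: 3 5 7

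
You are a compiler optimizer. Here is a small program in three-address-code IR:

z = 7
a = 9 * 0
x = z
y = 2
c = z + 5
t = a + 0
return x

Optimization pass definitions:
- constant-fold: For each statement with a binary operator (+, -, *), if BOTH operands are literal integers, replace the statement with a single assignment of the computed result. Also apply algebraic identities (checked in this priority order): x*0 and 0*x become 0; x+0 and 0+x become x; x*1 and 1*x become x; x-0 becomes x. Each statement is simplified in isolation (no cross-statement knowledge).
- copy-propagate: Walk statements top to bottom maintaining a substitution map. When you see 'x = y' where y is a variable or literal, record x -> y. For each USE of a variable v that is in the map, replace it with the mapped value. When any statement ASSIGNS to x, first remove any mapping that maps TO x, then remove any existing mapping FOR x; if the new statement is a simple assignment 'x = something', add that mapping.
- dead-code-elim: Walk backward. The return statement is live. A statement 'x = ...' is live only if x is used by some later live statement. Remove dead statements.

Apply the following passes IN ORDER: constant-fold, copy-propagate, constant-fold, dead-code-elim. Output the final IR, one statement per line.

Initial IR:
  z = 7
  a = 9 * 0
  x = z
  y = 2
  c = z + 5
  t = a + 0
  return x
After constant-fold (7 stmts):
  z = 7
  a = 0
  x = z
  y = 2
  c = z + 5
  t = a
  return x
After copy-propagate (7 stmts):
  z = 7
  a = 0
  x = 7
  y = 2
  c = 7 + 5
  t = 0
  return 7
After constant-fold (7 stmts):
  z = 7
  a = 0
  x = 7
  y = 2
  c = 12
  t = 0
  return 7
After dead-code-elim (1 stmts):
  return 7

Answer: return 7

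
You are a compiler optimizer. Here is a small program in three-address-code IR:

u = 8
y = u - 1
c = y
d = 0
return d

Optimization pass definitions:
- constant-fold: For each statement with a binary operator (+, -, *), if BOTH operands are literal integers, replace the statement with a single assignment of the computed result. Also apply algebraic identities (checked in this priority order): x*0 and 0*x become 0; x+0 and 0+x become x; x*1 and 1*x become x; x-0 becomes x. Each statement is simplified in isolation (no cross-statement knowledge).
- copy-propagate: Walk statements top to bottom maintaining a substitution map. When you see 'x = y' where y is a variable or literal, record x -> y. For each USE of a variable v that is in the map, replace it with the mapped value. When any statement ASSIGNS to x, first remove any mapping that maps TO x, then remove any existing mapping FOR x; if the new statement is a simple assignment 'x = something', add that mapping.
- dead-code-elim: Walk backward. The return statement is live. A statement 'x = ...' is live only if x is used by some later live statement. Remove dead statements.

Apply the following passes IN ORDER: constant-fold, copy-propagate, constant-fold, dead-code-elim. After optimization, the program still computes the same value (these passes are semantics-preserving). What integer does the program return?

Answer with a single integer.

Initial IR:
  u = 8
  y = u - 1
  c = y
  d = 0
  return d
After constant-fold (5 stmts):
  u = 8
  y = u - 1
  c = y
  d = 0
  return d
After copy-propagate (5 stmts):
  u = 8
  y = 8 - 1
  c = y
  d = 0
  return 0
After constant-fold (5 stmts):
  u = 8
  y = 7
  c = y
  d = 0
  return 0
After dead-code-elim (1 stmts):
  return 0
Evaluate:
  u = 8  =>  u = 8
  y = u - 1  =>  y = 7
  c = y  =>  c = 7
  d = 0  =>  d = 0
  return d = 0

Answer: 0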